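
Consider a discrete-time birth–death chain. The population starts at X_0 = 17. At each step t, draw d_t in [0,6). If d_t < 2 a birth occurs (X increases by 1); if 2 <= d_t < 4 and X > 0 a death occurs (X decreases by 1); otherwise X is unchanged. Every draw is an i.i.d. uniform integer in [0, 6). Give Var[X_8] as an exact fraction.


16/3

X can drop by at most 1 per step and X_0 = 17 > T = 8, so X_t >= 17 − t >= 9 > 0 for every t <= 8: the floor at 0 (the 'and X > 0' condition) never binds. Hence X_8 = X_0 + Σ_{t<8} Y_t with i.i.d. increments Y_t = y(d_t) ∈ {+1, −1, 0}.
Outcome values over d=0..5: [1, 1, -1, -1, 0, 0]
Σy = 0, Σy² = 4, M = 6
μ = 0/6 = 0,  σ² = 4/6 − (0)² = 2/3
Independent increments: Var[X_8] = 8·σ² = 8·(2/3) = 16/3


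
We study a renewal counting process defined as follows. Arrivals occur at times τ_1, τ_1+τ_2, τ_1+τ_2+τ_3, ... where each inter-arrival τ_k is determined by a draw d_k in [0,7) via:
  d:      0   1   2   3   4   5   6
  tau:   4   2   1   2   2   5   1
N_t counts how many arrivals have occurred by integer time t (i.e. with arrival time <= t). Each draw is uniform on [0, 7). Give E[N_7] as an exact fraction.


2274827/823543

Inter-arrival values over d=0..6: [4, 2, 1, 2, 2, 5, 1]
Each d has probability 1/7, so the pmf of τ is: f(1) = 2/7, f(2) = 3/7, f(4) = 1/7, f(5) = 1/7
Renewal equation for m(n) = E[N_n]: condition on τ_1 = k (if k <= n, one arrival plus a fresh copy on the remaining n−k steps): m(n) = F(n) + Σ_{k<=n} f(k)·m(n−k), where F(n) = P(τ <= n) and m(0) = 0
m(1) = F(1) = 2/7
m(2) = F(2) + f(1)·m(1) = 5/7 + 2/7·2/7 = 39/49
m(3) = F(3) + f(1)·m(2) + f(2)·m(1) = 5/7 + 2/7·39/49 + 3/7·2/7 = 365/343
m(4) = F(4) + f(1)·m(3) + f(2)·m(2) = 6/7 + 2/7·365/343 + 3/7·39/49 = 3607/2401
m(5) = F(5) + f(1)·m(4) + f(2)·m(3) + f(4)·m(1) = 1 + 2/7·3607/2401 + 3/7·365/343 + 1/7·2/7 = 32372/16807
m(6) = F(6) + f(1)·m(5) + f(2)·m(4) + f(4)·m(2) + f(5)·m(1) = 1 + 2/7·32372/16807 + 3/7·3607/2401 + 1/7·39/49 + 1/7·2/7 = 276319/117649
m(7) = F(7) + f(1)·m(6) + f(2)·m(5) + f(4)·m(3) + f(5)·m(2) = 1 + 2/7·276319/117649 + 3/7·32372/16807 + 1/7·365/343 + 1/7·39/49 = 2274827/823543
E[N_7] = m(7) = 2274827/823543


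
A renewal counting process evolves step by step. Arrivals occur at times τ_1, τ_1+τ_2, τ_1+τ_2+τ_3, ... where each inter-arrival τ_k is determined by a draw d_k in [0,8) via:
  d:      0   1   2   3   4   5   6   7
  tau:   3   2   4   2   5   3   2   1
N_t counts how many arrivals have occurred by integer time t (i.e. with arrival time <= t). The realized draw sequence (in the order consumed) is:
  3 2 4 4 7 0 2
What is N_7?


2

draw d_1=3: τ_1=2, arrival time A_1=2
draw d_2=2: τ_2=4, arrival time A_2=6
draw d_3=4: τ_3=5, arrival time A_3=11
draw d_4=4: τ_4=5, arrival time A_4=16
draw d_5=7: τ_5=1, arrival time A_5=17
draw d_6=0: τ_6=3, arrival time A_6=20
draw d_7=2: τ_7=4, arrival time A_7=24
N_t over t=0..7: 0:0 1:0 2:1 3:1 4:1 5:1 6:2 7:2


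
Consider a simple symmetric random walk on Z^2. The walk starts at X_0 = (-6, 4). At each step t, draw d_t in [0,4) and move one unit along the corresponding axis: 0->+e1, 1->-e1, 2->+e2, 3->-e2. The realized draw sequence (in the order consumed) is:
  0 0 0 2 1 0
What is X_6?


t=0: X=(-6, 4), d=0 → +e1, X_1=(-5, 4)
t=1: X=(-5, 4), d=0 → +e1, X_2=(-4, 4)
t=2: X=(-4, 4), d=0 → +e1, X_3=(-3, 4)
t=3: X=(-3, 4), d=2 → +e2, X_4=(-3, 5)
t=4: X=(-3, 5), d=1 → -e1, X_5=(-4, 5)
t=5: X=(-4, 5), d=0 → +e1, X_6=(-3, 5)

(-3, 5)


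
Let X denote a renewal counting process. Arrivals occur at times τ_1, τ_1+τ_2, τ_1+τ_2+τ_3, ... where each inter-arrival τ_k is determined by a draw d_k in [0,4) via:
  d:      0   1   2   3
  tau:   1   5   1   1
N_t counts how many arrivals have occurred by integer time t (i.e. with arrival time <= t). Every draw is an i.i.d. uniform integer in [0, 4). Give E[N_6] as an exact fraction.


12661/4096

Inter-arrival values over d=0..3: [1, 5, 1, 1]
Each d has probability 1/4, so the pmf of τ is: f(1) = 3/4, f(5) = 1/4
Renewal equation for m(n) = E[N_n]: condition on τ_1 = k (if k <= n, one arrival plus a fresh copy on the remaining n−k steps): m(n) = F(n) + Σ_{k<=n} f(k)·m(n−k), where F(n) = P(τ <= n) and m(0) = 0
m(1) = F(1) = 3/4
m(2) = F(2) + f(1)·m(1) = 3/4 + 3/4·3/4 = 21/16
m(3) = F(3) + f(1)·m(2) = 3/4 + 3/4·21/16 = 111/64
m(4) = F(4) + f(1)·m(3) = 3/4 + 3/4·111/64 = 525/256
m(5) = F(5) + f(1)·m(4) = 1 + 3/4·525/256 = 2599/1024
m(6) = F(6) + f(1)·m(5) + f(5)·m(1) = 1 + 3/4·2599/1024 + 1/4·3/4 = 12661/4096
E[N_6] = m(6) = 12661/4096


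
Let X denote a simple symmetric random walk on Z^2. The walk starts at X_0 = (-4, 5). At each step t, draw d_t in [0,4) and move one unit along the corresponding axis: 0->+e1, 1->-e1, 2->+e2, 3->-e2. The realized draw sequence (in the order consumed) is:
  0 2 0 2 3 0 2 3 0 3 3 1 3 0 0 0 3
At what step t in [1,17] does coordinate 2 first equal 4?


t=0: X=(-4, 5), d=0 → +e1, X_1=(-3, 5)
t=1: X=(-3, 5), d=2 → +e2, X_2=(-3, 6)
t=2: X=(-3, 6), d=0 → +e1, X_3=(-2, 6)
t=3: X=(-2, 6), d=2 → +e2, X_4=(-2, 7)
t=4: X=(-2, 7), d=3 → -e2, X_5=(-2, 6)
t=5: X=(-2, 6), d=0 → +e1, X_6=(-1, 6)
t=6: X=(-1, 6), d=2 → +e2, X_7=(-1, 7)
t=7: X=(-1, 7), d=3 → -e2, X_8=(-1, 6)
t=8: X=(-1, 6), d=0 → +e1, X_9=(0, 6)
t=9: X=(0, 6), d=3 → -e2, X_10=(0, 5)
t=10: X=(0, 5), d=3 → -e2, X_11=(0, 4)
t=11: X=(0, 4), d=1 → -e1, X_12=(-1, 4)
t=12: X=(-1, 4), d=3 → -e2, X_13=(-1, 3)
t=13: X=(-1, 3), d=0 → +e1, X_14=(0, 3)
t=14: X=(0, 3), d=0 → +e1, X_15=(1, 3)
t=15: X=(1, 3), d=0 → +e1, X_16=(2, 3)
t=16: X=(2, 3), d=3 → -e2, X_17=(2, 2)

11


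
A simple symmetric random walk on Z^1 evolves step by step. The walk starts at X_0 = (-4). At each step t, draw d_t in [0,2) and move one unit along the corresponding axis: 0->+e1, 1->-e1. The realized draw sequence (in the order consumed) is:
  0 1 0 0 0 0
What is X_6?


t=0: X=(-4), d=0 → +e1, X_1=(-3)
t=1: X=(-3), d=1 → -e1, X_2=(-4)
t=2: X=(-4), d=0 → +e1, X_3=(-3)
t=3: X=(-3), d=0 → +e1, X_4=(-2)
t=4: X=(-2), d=0 → +e1, X_5=(-1)
t=5: X=(-1), d=0 → +e1, X_6=(0)

(0)


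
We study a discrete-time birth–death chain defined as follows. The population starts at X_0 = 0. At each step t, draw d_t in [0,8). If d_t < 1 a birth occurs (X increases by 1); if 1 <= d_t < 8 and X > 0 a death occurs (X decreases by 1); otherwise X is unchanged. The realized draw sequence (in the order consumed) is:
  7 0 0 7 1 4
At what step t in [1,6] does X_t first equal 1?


2

t=0: X=0, d=7 → hold, X_1=0
t=1: X=0, d=0 → birth, X_2=1
t=2: X=1, d=0 → birth, X_3=2
t=3: X=2, d=7 → death, X_4=1
t=4: X=1, d=1 → death, X_5=0
t=5: X=0, d=4 → hold, X_6=0


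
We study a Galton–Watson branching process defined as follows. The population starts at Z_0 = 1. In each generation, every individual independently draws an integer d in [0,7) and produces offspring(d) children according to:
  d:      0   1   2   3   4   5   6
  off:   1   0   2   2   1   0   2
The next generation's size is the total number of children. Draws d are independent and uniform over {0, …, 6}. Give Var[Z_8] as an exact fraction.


Outcome values over d=0..6: [1, 0, 2, 2, 1, 0, 2]
Σy = 8, Σy² = 14, M = 7
μ = 8/7 = 8/7,  σ² = 14/7 − (8/7)² = 34/49
V_0 = 0, E_0 = 1
V_1 = 34/49·E_0 + (8/7)²·V_0 = 34/49;  E_1 = 8/7
V_2 = 34/49·E_1 + (8/7)²·V_1 = 4080/2401;  E_2 = 64/49
V_3 = 34/49·E_2 + (8/7)²·V_2 = 367744/117649;  E_3 = 512/343
V_4 = 34/49·E_3 + (8/7)²·V_3 = 29506560/5764801;  E_4 = 4096/2401
V_5 = 34/49·E_4 + (8/7)²·V_4 = 2222792704/282475249;  E_5 = 32768/16807
V_6 = 34/49·E_5 + (8/7)²·V_5 = 160983613440/13841287201;  E_6 = 262144/117649
V_7 = 34/49·E_6 + (8/7)²·V_6 = 11351544561664/678223072849;  E_7 = 2097152/823543
V_8 = 34/49·E_7 + (8/7)²·V_7 = 785220076830720/33232930569601;  E_8 = 16777216/5764801

785220076830720/33232930569601


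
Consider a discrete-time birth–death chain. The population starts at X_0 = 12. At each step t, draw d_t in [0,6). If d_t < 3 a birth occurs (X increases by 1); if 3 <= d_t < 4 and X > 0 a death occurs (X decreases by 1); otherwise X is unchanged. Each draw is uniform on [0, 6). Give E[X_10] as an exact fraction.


X can drop by at most 1 per step and X_0 = 12 > T = 10, so X_t >= 12 − t >= 2 > 0 for every t <= 10: the floor at 0 (the 'and X > 0' condition) never binds. Hence X_10 = X_0 + Σ_{t<10} Y_t with i.i.d. increments Y_t = y(d_t) ∈ {+1, −1, 0}.
Outcome values over d=0..5: [1, 1, 1, -1, 0, 0]
Σy = 2, Σy² = 4, M = 6
μ = 2/6 = 1/3,  σ² = 4/6 − (1/3)² = 5/9
E[X_10] = 12 + 10·(1/3) = 46/3

46/3


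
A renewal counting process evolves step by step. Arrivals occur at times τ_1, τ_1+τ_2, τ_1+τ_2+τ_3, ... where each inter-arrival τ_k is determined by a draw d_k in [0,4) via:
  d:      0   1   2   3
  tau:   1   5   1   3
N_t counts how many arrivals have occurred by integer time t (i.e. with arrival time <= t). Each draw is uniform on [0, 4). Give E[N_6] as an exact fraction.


Inter-arrival values over d=0..3: [1, 5, 1, 3]
Each d has probability 1/4, so the pmf of τ is: f(1) = 1/2, f(3) = 1/4, f(5) = 1/4
Renewal equation for m(n) = E[N_n]: condition on τ_1 = k (if k <= n, one arrival plus a fresh copy on the remaining n−k steps): m(n) = F(n) + Σ_{k<=n} f(k)·m(n−k), where F(n) = P(τ <= n) and m(0) = 0
m(1) = F(1) = 1/2
m(2) = F(2) + f(1)·m(1) = 1/2 + 1/2·1/2 = 3/4
m(3) = F(3) + f(1)·m(2) = 3/4 + 1/2·3/4 = 9/8
m(4) = F(4) + f(1)·m(3) + f(3)·m(1) = 3/4 + 1/2·9/8 + 1/4·1/2 = 23/16
m(5) = F(5) + f(1)·m(4) + f(3)·m(2) = 1 + 1/2·23/16 + 1/4·3/4 = 61/32
m(6) = F(6) + f(1)·m(5) + f(3)·m(3) + f(5)·m(1) = 1 + 1/2·61/32 + 1/4·9/8 + 1/4·1/2 = 151/64
E[N_6] = m(6) = 151/64

151/64


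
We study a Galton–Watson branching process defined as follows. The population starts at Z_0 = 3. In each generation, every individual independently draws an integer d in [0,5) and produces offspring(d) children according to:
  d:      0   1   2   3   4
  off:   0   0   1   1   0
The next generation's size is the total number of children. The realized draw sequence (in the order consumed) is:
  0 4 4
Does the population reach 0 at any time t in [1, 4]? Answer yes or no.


gen 0: Z_0=3, draws=[0, 4, 4], offspring=[0, 0, 0], Z_1=0
gen 1: Z_1=0, draws=[], offspring=[], Z_2=0
gen 2: Z_2=0, draws=[], offspring=[], Z_3=0
gen 3: Z_3=0, draws=[], offspring=[], Z_4=0

yes


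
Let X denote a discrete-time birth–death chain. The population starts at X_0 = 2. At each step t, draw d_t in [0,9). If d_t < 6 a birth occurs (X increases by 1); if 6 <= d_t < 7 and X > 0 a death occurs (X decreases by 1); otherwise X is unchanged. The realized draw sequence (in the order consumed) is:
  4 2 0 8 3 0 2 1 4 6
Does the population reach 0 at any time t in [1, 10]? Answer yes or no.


t=0: X=2, d=4 → birth, X_1=3
t=1: X=3, d=2 → birth, X_2=4
t=2: X=4, d=0 → birth, X_3=5
t=3: X=5, d=8 → hold, X_4=5
t=4: X=5, d=3 → birth, X_5=6
t=5: X=6, d=0 → birth, X_6=7
t=6: X=7, d=2 → birth, X_7=8
t=7: X=8, d=1 → birth, X_8=9
t=8: X=9, d=4 → birth, X_9=10
t=9: X=10, d=6 → death, X_10=9

no


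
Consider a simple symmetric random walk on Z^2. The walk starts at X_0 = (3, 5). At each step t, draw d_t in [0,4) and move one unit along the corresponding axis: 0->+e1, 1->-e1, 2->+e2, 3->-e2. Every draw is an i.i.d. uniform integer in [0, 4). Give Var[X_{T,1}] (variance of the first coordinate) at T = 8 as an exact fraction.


Outcome values over d=0..3: [1, -1, 0, 0]
Σy = 0, Σy² = 2, M = 4
μ = 0/4 = 0,  σ² = 2/4 − (0)² = 1/2
Independent increments: Var[X_8] = 8·σ² = 8·(1/2) = 4

4


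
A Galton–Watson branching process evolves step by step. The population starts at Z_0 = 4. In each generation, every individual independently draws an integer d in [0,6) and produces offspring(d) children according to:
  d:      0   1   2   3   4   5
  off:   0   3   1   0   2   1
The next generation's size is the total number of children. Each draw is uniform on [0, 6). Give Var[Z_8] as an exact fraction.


Outcome values over d=0..5: [0, 3, 1, 0, 2, 1]
Σy = 7, Σy² = 15, M = 6
μ = 7/6 = 7/6,  σ² = 15/6 − (7/6)² = 41/36
V_0 = 0, E_0 = 4
V_1 = 41/36·E_0 + (7/6)²·V_0 = 41/9;  E_1 = 14/3
V_2 = 41/36·E_1 + (7/6)²·V_1 = 3731/324;  E_2 = 49/9
V_3 = 41/36·E_2 + (7/6)²·V_2 = 255143/11664;  E_3 = 343/54
V_4 = 41/36·E_3 + (7/6)²·V_3 = 15539615/419904;  E_4 = 2401/324
V_5 = 41/36·E_4 + (7/6)²·V_4 = 889020671/15116544;  E_5 = 16807/1944
V_6 = 41/36·E_5 + (7/6)²·V_5 = 48920353391/544195584;  E_6 = 117649/11664
V_7 = 41/36·E_6 + (7/6)²·V_6 = 2622147617663/19591041024;  E_7 = 823543/69984
V_8 = 41/36·E_7 + (7/6)²·V_7 = 137937345928655/705277476864;  E_8 = 5764801/419904

137937345928655/705277476864


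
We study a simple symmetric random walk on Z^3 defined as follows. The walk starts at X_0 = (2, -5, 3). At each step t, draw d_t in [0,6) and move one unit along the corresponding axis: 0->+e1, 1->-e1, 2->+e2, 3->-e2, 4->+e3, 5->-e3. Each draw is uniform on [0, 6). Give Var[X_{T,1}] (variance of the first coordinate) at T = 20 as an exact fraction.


Outcome values over d=0..5: [1, -1, 0, 0, 0, 0]
Σy = 0, Σy² = 2, M = 6
μ = 0/6 = 0,  σ² = 2/6 − (0)² = 1/3
Independent increments: Var[X_20] = 20·σ² = 20·(1/3) = 20/3

20/3


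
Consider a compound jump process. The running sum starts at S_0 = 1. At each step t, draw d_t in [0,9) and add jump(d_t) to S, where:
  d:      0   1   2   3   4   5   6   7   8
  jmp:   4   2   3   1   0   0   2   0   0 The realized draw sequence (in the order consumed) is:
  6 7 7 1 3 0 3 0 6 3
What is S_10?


18

t=0: S=1, d=6, jump=2, S_1=3
t=1: S=3, d=7, jump=0, S_2=3
t=2: S=3, d=7, jump=0, S_3=3
t=3: S=3, d=1, jump=2, S_4=5
t=4: S=5, d=3, jump=1, S_5=6
t=5: S=6, d=0, jump=4, S_6=10
t=6: S=10, d=3, jump=1, S_7=11
t=7: S=11, d=0, jump=4, S_8=15
t=8: S=15, d=6, jump=2, S_9=17
t=9: S=17, d=3, jump=1, S_10=18


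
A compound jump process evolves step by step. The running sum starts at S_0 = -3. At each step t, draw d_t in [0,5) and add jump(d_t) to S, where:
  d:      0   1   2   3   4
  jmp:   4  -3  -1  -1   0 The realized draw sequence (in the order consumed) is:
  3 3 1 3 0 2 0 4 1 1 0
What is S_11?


t=0: S=-3, d=3, jump=-1, S_1=-4
t=1: S=-4, d=3, jump=-1, S_2=-5
t=2: S=-5, d=1, jump=-3, S_3=-8
t=3: S=-8, d=3, jump=-1, S_4=-9
t=4: S=-9, d=0, jump=4, S_5=-5
t=5: S=-5, d=2, jump=-1, S_6=-6
t=6: S=-6, d=0, jump=4, S_7=-2
t=7: S=-2, d=4, jump=0, S_8=-2
t=8: S=-2, d=1, jump=-3, S_9=-5
t=9: S=-5, d=1, jump=-3, S_10=-8
t=10: S=-8, d=0, jump=4, S_11=-4

-4


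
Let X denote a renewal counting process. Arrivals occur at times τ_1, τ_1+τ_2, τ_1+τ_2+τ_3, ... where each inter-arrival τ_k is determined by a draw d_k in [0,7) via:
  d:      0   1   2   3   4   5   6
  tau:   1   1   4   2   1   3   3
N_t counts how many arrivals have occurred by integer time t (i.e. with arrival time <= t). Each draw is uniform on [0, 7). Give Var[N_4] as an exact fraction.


3636750/5764801

Inter-arrival values over d=0..6: [1, 1, 4, 2, 1, 3, 3]
Each d has probability 1/7, so the pmf of τ is: f(1) = 3/7, f(2) = 1/7, f(3) = 2/7, f(4) = 1/7
Let p_n(j) = P(N_n = j), with p_0 = [1]. Condition on τ_1: p_n(0) = P(τ > n), and for j >= 1, p_n(j) = Σ_{k<=n} f(k)·p_{n−k}(j−1)
p_1 = [4/7, 3/7]  (j = 0..1)
p_2 = [3/7, 19/49, 9/49]  (j = 0..2)
p_3 = [1/7, 27/49, 78/343, 27/343]  (j = 0..3)
p_4 = [0, 3/7, 142/343, 297/2401, 81/2401]  (j = 0..4)
E[N_4] = Σ j·p_4(j) = 4232/2401;  E[N_4²] = Σ j²·p_4(j) = 1282/343
Var[N_4] = 1282/343 − (4232/2401)² = 3636750/5764801


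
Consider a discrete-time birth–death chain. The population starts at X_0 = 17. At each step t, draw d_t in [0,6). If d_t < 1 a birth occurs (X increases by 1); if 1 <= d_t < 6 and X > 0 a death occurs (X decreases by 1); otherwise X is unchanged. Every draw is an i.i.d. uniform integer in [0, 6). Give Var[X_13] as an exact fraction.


X can drop by at most 1 per step and X_0 = 17 > T = 13, so X_t >= 17 − t >= 4 > 0 for every t <= 13: the floor at 0 (the 'and X > 0' condition) never binds. Hence X_13 = X_0 + Σ_{t<13} Y_t with i.i.d. increments Y_t = y(d_t) ∈ {+1, −1, 0}.
Outcome values over d=0..5: [1, -1, -1, -1, -1, -1]
Σy = -4, Σy² = 6, M = 6
μ = -4/6 = -2/3,  σ² = 6/6 − (-2/3)² = 5/9
Independent increments: Var[X_13] = 13·σ² = 13·(5/9) = 65/9

65/9


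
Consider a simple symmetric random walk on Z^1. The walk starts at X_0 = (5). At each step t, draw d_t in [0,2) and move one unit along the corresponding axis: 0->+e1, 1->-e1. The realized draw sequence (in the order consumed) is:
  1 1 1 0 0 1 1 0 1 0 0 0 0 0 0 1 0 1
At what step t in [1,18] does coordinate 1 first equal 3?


2

t=0: X=(5), d=1 → -e1, X_1=(4)
t=1: X=(4), d=1 → -e1, X_2=(3)
t=2: X=(3), d=1 → -e1, X_3=(2)
t=3: X=(2), d=0 → +e1, X_4=(3)
t=4: X=(3), d=0 → +e1, X_5=(4)
t=5: X=(4), d=1 → -e1, X_6=(3)
t=6: X=(3), d=1 → -e1, X_7=(2)
t=7: X=(2), d=0 → +e1, X_8=(3)
t=8: X=(3), d=1 → -e1, X_9=(2)
t=9: X=(2), d=0 → +e1, X_10=(3)
t=10: X=(3), d=0 → +e1, X_11=(4)
t=11: X=(4), d=0 → +e1, X_12=(5)
t=12: X=(5), d=0 → +e1, X_13=(6)
t=13: X=(6), d=0 → +e1, X_14=(7)
t=14: X=(7), d=0 → +e1, X_15=(8)
t=15: X=(8), d=1 → -e1, X_16=(7)
t=16: X=(7), d=0 → +e1, X_17=(8)
t=17: X=(8), d=1 → -e1, X_18=(7)


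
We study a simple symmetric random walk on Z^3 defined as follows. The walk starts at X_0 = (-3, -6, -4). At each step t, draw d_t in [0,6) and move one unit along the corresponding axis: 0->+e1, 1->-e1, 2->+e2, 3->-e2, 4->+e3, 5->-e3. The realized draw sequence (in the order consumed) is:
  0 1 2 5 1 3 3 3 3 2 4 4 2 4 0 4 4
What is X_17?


(-3, -7, 0)

t=0: X=(-3, -6, -4), d=0 → +e1, X_1=(-2, -6, -4)
t=1: X=(-2, -6, -4), d=1 → -e1, X_2=(-3, -6, -4)
t=2: X=(-3, -6, -4), d=2 → +e2, X_3=(-3, -5, -4)
t=3: X=(-3, -5, -4), d=5 → -e3, X_4=(-3, -5, -5)
t=4: X=(-3, -5, -5), d=1 → -e1, X_5=(-4, -5, -5)
t=5: X=(-4, -5, -5), d=3 → -e2, X_6=(-4, -6, -5)
t=6: X=(-4, -6, -5), d=3 → -e2, X_7=(-4, -7, -5)
t=7: X=(-4, -7, -5), d=3 → -e2, X_8=(-4, -8, -5)
t=8: X=(-4, -8, -5), d=3 → -e2, X_9=(-4, -9, -5)
t=9: X=(-4, -9, -5), d=2 → +e2, X_10=(-4, -8, -5)
t=10: X=(-4, -8, -5), d=4 → +e3, X_11=(-4, -8, -4)
t=11: X=(-4, -8, -4), d=4 → +e3, X_12=(-4, -8, -3)
t=12: X=(-4, -8, -3), d=2 → +e2, X_13=(-4, -7, -3)
t=13: X=(-4, -7, -3), d=4 → +e3, X_14=(-4, -7, -2)
t=14: X=(-4, -7, -2), d=0 → +e1, X_15=(-3, -7, -2)
t=15: X=(-3, -7, -2), d=4 → +e3, X_16=(-3, -7, -1)
t=16: X=(-3, -7, -1), d=4 → +e3, X_17=(-3, -7, 0)


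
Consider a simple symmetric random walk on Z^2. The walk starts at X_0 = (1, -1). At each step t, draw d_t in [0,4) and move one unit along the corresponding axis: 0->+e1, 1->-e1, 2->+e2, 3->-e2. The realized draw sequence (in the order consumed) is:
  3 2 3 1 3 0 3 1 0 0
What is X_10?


(2, -4)

t=0: X=(1, -1), d=3 → -e2, X_1=(1, -2)
t=1: X=(1, -2), d=2 → +e2, X_2=(1, -1)
t=2: X=(1, -1), d=3 → -e2, X_3=(1, -2)
t=3: X=(1, -2), d=1 → -e1, X_4=(0, -2)
t=4: X=(0, -2), d=3 → -e2, X_5=(0, -3)
t=5: X=(0, -3), d=0 → +e1, X_6=(1, -3)
t=6: X=(1, -3), d=3 → -e2, X_7=(1, -4)
t=7: X=(1, -4), d=1 → -e1, X_8=(0, -4)
t=8: X=(0, -4), d=0 → +e1, X_9=(1, -4)
t=9: X=(1, -4), d=0 → +e1, X_10=(2, -4)


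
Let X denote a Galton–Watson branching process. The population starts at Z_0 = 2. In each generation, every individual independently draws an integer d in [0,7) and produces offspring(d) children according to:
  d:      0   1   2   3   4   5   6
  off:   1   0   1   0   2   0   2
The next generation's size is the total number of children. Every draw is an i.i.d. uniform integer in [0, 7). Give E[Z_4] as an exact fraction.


Outcome values over d=0..6: [1, 0, 1, 0, 2, 0, 2]
Σy = 6, Σy² = 10, M = 7
μ = 6/7 = 6/7,  σ² = 10/7 − (6/7)² = 34/49
E[Z_0] = 2
E[Z_1] = 6/7·E[Z_0] = 12/7
E[Z_2] = 6/7·E[Z_1] = 72/49
E[Z_3] = 6/7·E[Z_2] = 432/343
E[Z_4] = 6/7·E[Z_3] = 2592/2401

2592/2401


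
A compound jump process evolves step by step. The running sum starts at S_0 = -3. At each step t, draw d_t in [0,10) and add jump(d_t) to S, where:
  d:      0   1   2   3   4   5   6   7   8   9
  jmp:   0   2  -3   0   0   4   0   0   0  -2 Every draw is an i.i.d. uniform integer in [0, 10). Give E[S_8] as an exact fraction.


-11/5

Outcome values over d=0..9: [0, 2, -3, 0, 0, 4, 0, 0, 0, -2]
Σy = 1, Σy² = 33, M = 10
μ = 1/10 = 1/10,  σ² = 33/10 − (1/10)² = 329/100
E[S_8] = -3 + 8·(1/10) = -11/5


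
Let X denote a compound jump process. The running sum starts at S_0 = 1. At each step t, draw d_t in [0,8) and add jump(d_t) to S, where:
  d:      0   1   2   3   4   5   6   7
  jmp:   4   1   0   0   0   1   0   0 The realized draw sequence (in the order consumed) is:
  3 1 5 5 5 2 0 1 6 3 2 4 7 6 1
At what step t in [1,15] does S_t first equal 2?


2

t=0: S=1, d=3, jump=0, S_1=1
t=1: S=1, d=1, jump=1, S_2=2
t=2: S=2, d=5, jump=1, S_3=3
t=3: S=3, d=5, jump=1, S_4=4
t=4: S=4, d=5, jump=1, S_5=5
t=5: S=5, d=2, jump=0, S_6=5
t=6: S=5, d=0, jump=4, S_7=9
t=7: S=9, d=1, jump=1, S_8=10
t=8: S=10, d=6, jump=0, S_9=10
t=9: S=10, d=3, jump=0, S_10=10
t=10: S=10, d=2, jump=0, S_11=10
t=11: S=10, d=4, jump=0, S_12=10
t=12: S=10, d=7, jump=0, S_13=10
t=13: S=10, d=6, jump=0, S_14=10
t=14: S=10, d=1, jump=1, S_15=11


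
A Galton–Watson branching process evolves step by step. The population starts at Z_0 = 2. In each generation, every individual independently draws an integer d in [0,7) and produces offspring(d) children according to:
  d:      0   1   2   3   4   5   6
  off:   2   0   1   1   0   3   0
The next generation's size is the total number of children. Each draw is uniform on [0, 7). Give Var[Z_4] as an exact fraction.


Outcome values over d=0..6: [2, 0, 1, 1, 0, 3, 0]
Σy = 7, Σy² = 15, M = 7
μ = 7/7 = 1,  σ² = 15/7 − (1)² = 8/7
V_0 = 0, E_0 = 2
V_1 = 8/7·E_0 + (1)²·V_0 = 16/7;  E_1 = 2
V_2 = 8/7·E_1 + (1)²·V_1 = 32/7;  E_2 = 2
V_3 = 8/7·E_2 + (1)²·V_2 = 48/7;  E_3 = 2
V_4 = 8/7·E_3 + (1)²·V_3 = 64/7;  E_4 = 2

64/7


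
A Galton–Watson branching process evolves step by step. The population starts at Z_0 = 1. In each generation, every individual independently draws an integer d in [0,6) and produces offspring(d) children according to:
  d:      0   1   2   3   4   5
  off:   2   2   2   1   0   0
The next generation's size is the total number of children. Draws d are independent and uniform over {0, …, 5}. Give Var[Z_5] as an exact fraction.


628819499/60466176

Outcome values over d=0..5: [2, 2, 2, 1, 0, 0]
Σy = 7, Σy² = 13, M = 6
μ = 7/6 = 7/6,  σ² = 13/6 − (7/6)² = 29/36
V_0 = 0, E_0 = 1
V_1 = 29/36·E_0 + (7/6)²·V_0 = 29/36;  E_1 = 7/6
V_2 = 29/36·E_1 + (7/6)²·V_1 = 2639/1296;  E_2 = 49/36
V_3 = 29/36·E_2 + (7/6)²·V_2 = 180467/46656;  E_3 = 343/216
V_4 = 29/36·E_3 + (7/6)²·V_3 = 10991435/1679616;  E_4 = 2401/1296
V_5 = 29/36·E_4 + (7/6)²·V_4 = 628819499/60466176;  E_5 = 16807/7776


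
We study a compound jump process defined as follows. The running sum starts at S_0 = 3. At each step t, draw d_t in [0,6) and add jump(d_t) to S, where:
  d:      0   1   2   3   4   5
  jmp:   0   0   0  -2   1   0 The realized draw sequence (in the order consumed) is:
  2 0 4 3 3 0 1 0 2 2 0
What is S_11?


0

t=0: S=3, d=2, jump=0, S_1=3
t=1: S=3, d=0, jump=0, S_2=3
t=2: S=3, d=4, jump=1, S_3=4
t=3: S=4, d=3, jump=-2, S_4=2
t=4: S=2, d=3, jump=-2, S_5=0
t=5: S=0, d=0, jump=0, S_6=0
t=6: S=0, d=1, jump=0, S_7=0
t=7: S=0, d=0, jump=0, S_8=0
t=8: S=0, d=2, jump=0, S_9=0
t=9: S=0, d=2, jump=0, S_10=0
t=10: S=0, d=0, jump=0, S_11=0


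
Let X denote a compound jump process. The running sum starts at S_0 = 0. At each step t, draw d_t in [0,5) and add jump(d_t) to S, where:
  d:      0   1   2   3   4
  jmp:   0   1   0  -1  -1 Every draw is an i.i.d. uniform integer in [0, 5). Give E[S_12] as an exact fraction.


Outcome values over d=0..4: [0, 1, 0, -1, -1]
Σy = -1, Σy² = 3, M = 5
μ = -1/5 = -1/5,  σ² = 3/5 − (-1/5)² = 14/25
E[S_12] = 0 + 12·(-1/5) = -12/5

-12/5


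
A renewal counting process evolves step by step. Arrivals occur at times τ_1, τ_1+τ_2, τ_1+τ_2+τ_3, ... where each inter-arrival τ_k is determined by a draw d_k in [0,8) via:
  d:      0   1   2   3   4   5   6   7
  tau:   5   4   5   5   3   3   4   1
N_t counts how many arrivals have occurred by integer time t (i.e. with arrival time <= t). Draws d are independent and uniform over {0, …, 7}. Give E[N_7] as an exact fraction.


3130569/2097152

Inter-arrival values over d=0..7: [5, 4, 5, 5, 3, 3, 4, 1]
Each d has probability 1/8, so the pmf of τ is: f(1) = 1/8, f(3) = 1/4, f(4) = 1/4, f(5) = 3/8
Renewal equation for m(n) = E[N_n]: condition on τ_1 = k (if k <= n, one arrival plus a fresh copy on the remaining n−k steps): m(n) = F(n) + Σ_{k<=n} f(k)·m(n−k), where F(n) = P(τ <= n) and m(0) = 0
m(1) = F(1) = 1/8
m(2) = F(2) + f(1)·m(1) = 1/8 + 1/8·1/8 = 9/64
m(3) = F(3) + f(1)·m(2) = 3/8 + 1/8·9/64 = 201/512
m(4) = F(4) + f(1)·m(3) + f(3)·m(1) = 5/8 + 1/8·201/512 + 1/4·1/8 = 2889/4096
m(5) = F(5) + f(1)·m(4) + f(3)·m(2) + f(4)·m(1) = 1 + 1/8·2889/4096 + 1/4·9/64 + 1/4·1/8 = 37833/32768
m(6) = F(6) + f(1)·m(5) + f(3)·m(3) + f(4)·m(2) + f(5)·m(1) = 1 + 1/8·37833/32768 + 1/4·201/512 + 1/4·9/64 + 3/8·1/8 = 347209/262144
m(7) = F(7) + f(1)·m(6) + f(3)·m(4) + f(4)·m(3) + f(5)·m(2) = 1 + 1/8·347209/262144 + 1/4·2889/4096 + 1/4·201/512 + 3/8·9/64 = 3130569/2097152
E[N_7] = m(7) = 3130569/2097152


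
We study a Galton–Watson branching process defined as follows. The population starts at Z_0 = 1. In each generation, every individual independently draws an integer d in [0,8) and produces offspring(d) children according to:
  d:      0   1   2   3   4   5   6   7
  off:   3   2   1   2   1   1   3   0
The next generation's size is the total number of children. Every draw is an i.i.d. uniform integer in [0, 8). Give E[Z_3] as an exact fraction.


2197/512

Outcome values over d=0..7: [3, 2, 1, 2, 1, 1, 3, 0]
Σy = 13, Σy² = 29, M = 8
μ = 13/8 = 13/8,  σ² = 29/8 − (13/8)² = 63/64
E[Z_0] = 1
E[Z_1] = 13/8·E[Z_0] = 13/8
E[Z_2] = 13/8·E[Z_1] = 169/64
E[Z_3] = 13/8·E[Z_2] = 2197/512


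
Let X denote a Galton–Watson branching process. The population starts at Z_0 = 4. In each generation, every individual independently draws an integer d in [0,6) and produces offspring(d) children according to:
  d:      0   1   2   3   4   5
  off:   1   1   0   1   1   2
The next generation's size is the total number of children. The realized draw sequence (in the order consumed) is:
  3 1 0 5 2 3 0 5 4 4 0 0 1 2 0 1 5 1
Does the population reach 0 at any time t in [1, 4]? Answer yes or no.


no

gen 0: Z_0=4, draws=[3, 1, 0, 5], offspring=[1, 1, 1, 2], Z_1=5
gen 1: Z_1=5, draws=[2, 3, 0, 5, 4], offspring=[0, 1, 1, 2, 1], Z_2=5
gen 2: Z_2=5, draws=[4, 0, 0, 1, 2], offspring=[1, 1, 1, 1, 0], Z_3=4
gen 3: Z_3=4, draws=[0, 1, 5, 1], offspring=[1, 1, 2, 1], Z_4=5


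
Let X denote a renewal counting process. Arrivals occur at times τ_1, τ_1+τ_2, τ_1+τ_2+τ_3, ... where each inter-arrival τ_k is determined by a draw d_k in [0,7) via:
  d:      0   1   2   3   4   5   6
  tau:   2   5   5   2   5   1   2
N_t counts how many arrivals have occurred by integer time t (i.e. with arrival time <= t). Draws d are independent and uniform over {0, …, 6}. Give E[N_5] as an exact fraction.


Inter-arrival values over d=0..6: [2, 5, 5, 2, 5, 1, 2]
Each d has probability 1/7, so the pmf of τ is: f(1) = 1/7, f(2) = 3/7, f(5) = 3/7
Renewal equation for m(n) = E[N_n]: condition on τ_1 = k (if k <= n, one arrival plus a fresh copy on the remaining n−k steps): m(n) = F(n) + Σ_{k<=n} f(k)·m(n−k), where F(n) = P(τ <= n) and m(0) = 0
m(1) = F(1) = 1/7
m(2) = F(2) + f(1)·m(1) = 4/7 + 1/7·1/7 = 29/49
m(3) = F(3) + f(1)·m(2) + f(2)·m(1) = 4/7 + 1/7·29/49 + 3/7·1/7 = 246/343
m(4) = F(4) + f(1)·m(3) + f(2)·m(2) = 4/7 + 1/7·246/343 + 3/7·29/49 = 2227/2401
m(5) = F(5) + f(1)·m(4) + f(2)·m(3) = 1 + 1/7·2227/2401 + 3/7·246/343 = 24200/16807
E[N_5] = m(5) = 24200/16807

24200/16807


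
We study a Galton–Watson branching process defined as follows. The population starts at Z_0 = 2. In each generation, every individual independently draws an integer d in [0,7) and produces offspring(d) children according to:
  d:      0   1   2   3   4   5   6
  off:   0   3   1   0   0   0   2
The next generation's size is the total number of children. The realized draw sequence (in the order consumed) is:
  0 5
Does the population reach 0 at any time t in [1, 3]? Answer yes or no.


gen 0: Z_0=2, draws=[0, 5], offspring=[0, 0], Z_1=0
gen 1: Z_1=0, draws=[], offspring=[], Z_2=0
gen 2: Z_2=0, draws=[], offspring=[], Z_3=0

yes


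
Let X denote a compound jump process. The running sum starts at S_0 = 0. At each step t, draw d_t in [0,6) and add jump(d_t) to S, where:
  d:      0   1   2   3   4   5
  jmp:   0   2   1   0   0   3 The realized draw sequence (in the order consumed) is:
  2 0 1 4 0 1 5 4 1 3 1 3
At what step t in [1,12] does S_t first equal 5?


6

t=0: S=0, d=2, jump=1, S_1=1
t=1: S=1, d=0, jump=0, S_2=1
t=2: S=1, d=1, jump=2, S_3=3
t=3: S=3, d=4, jump=0, S_4=3
t=4: S=3, d=0, jump=0, S_5=3
t=5: S=3, d=1, jump=2, S_6=5
t=6: S=5, d=5, jump=3, S_7=8
t=7: S=8, d=4, jump=0, S_8=8
t=8: S=8, d=1, jump=2, S_9=10
t=9: S=10, d=3, jump=0, S_10=10
t=10: S=10, d=1, jump=2, S_11=12
t=11: S=12, d=3, jump=0, S_12=12


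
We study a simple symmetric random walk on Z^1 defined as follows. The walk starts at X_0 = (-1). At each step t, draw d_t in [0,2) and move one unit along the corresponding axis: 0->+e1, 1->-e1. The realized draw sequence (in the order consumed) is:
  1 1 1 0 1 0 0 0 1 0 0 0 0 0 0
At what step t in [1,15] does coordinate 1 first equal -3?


t=0: X=(-1), d=1 → -e1, X_1=(-2)
t=1: X=(-2), d=1 → -e1, X_2=(-3)
t=2: X=(-3), d=1 → -e1, X_3=(-4)
t=3: X=(-4), d=0 → +e1, X_4=(-3)
t=4: X=(-3), d=1 → -e1, X_5=(-4)
t=5: X=(-4), d=0 → +e1, X_6=(-3)
t=6: X=(-3), d=0 → +e1, X_7=(-2)
t=7: X=(-2), d=0 → +e1, X_8=(-1)
t=8: X=(-1), d=1 → -e1, X_9=(-2)
t=9: X=(-2), d=0 → +e1, X_10=(-1)
t=10: X=(-1), d=0 → +e1, X_11=(0)
t=11: X=(0), d=0 → +e1, X_12=(1)
t=12: X=(1), d=0 → +e1, X_13=(2)
t=13: X=(2), d=0 → +e1, X_14=(3)
t=14: X=(3), d=0 → +e1, X_15=(4)

2


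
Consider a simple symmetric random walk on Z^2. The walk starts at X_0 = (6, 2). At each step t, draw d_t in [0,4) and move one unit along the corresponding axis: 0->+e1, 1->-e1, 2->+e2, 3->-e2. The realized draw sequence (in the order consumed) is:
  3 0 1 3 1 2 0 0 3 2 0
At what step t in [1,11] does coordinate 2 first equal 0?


t=0: X=(6, 2), d=3 → -e2, X_1=(6, 1)
t=1: X=(6, 1), d=0 → +e1, X_2=(7, 1)
t=2: X=(7, 1), d=1 → -e1, X_3=(6, 1)
t=3: X=(6, 1), d=3 → -e2, X_4=(6, 0)
t=4: X=(6, 0), d=1 → -e1, X_5=(5, 0)
t=5: X=(5, 0), d=2 → +e2, X_6=(5, 1)
t=6: X=(5, 1), d=0 → +e1, X_7=(6, 1)
t=7: X=(6, 1), d=0 → +e1, X_8=(7, 1)
t=8: X=(7, 1), d=3 → -e2, X_9=(7, 0)
t=9: X=(7, 0), d=2 → +e2, X_10=(7, 1)
t=10: X=(7, 1), d=0 → +e1, X_11=(8, 1)

4


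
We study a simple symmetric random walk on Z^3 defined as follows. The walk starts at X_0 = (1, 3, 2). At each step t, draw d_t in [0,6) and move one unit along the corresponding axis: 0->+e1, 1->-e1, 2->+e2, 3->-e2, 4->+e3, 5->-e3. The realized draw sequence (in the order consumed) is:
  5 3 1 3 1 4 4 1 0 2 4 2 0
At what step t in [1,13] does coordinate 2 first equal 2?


2

t=0: X=(1, 3, 2), d=5 → -e3, X_1=(1, 3, 1)
t=1: X=(1, 3, 1), d=3 → -e2, X_2=(1, 2, 1)
t=2: X=(1, 2, 1), d=1 → -e1, X_3=(0, 2, 1)
t=3: X=(0, 2, 1), d=3 → -e2, X_4=(0, 1, 1)
t=4: X=(0, 1, 1), d=1 → -e1, X_5=(-1, 1, 1)
t=5: X=(-1, 1, 1), d=4 → +e3, X_6=(-1, 1, 2)
t=6: X=(-1, 1, 2), d=4 → +e3, X_7=(-1, 1, 3)
t=7: X=(-1, 1, 3), d=1 → -e1, X_8=(-2, 1, 3)
t=8: X=(-2, 1, 3), d=0 → +e1, X_9=(-1, 1, 3)
t=9: X=(-1, 1, 3), d=2 → +e2, X_10=(-1, 2, 3)
t=10: X=(-1, 2, 3), d=4 → +e3, X_11=(-1, 2, 4)
t=11: X=(-1, 2, 4), d=2 → +e2, X_12=(-1, 3, 4)
t=12: X=(-1, 3, 4), d=0 → +e1, X_13=(0, 3, 4)


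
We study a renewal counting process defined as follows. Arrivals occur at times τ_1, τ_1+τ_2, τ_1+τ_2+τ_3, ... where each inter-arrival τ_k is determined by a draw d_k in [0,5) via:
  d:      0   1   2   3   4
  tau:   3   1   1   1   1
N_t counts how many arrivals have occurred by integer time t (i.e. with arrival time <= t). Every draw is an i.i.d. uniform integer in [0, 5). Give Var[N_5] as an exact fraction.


12350184/9765625

Inter-arrival values over d=0..4: [3, 1, 1, 1, 1]
Each d has probability 1/5, so the pmf of τ is: f(1) = 4/5, f(3) = 1/5
Let p_n(j) = P(N_n = j), with p_0 = [1]. Condition on τ_1: p_n(0) = P(τ > n), and for j >= 1, p_n(j) = Σ_{k<=n} f(k)·p_{n−k}(j−1)
p_1 = [1/5, 4/5]  (j = 0..1)
p_2 = [1/5, 4/25, 16/25]  (j = 0..2)
p_3 = [0, 9/25, 16/125, 64/125]  (j = 0..3)
p_4 = [0, 1/25, 56/125, 64/625, 256/625]  (j = 0..4)
p_5 = [0, 1/25, 8/125, 304/625, 256/3125, 1024/3125]  (j = 0..5)
E[N_5] = Σ j·p_5(j) = 11229/3125;  E[N_5²] = Σ j²·p_5(j) = 44301/3125
Var[N_5] = 44301/3125 − (11229/3125)² = 12350184/9765625


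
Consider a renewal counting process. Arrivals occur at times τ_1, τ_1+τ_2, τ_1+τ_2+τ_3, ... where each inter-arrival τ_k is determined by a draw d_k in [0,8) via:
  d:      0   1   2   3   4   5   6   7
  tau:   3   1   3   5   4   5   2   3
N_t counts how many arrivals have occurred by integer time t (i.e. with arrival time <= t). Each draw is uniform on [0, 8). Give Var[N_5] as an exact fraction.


Inter-arrival values over d=0..7: [3, 1, 3, 5, 4, 5, 2, 3]
Each d has probability 1/8, so the pmf of τ is: f(1) = 1/8, f(2) = 1/8, f(3) = 3/8, f(4) = 1/8, f(5) = 1/4
Let p_n(j) = P(N_n = j), with p_0 = [1]. Condition on τ_1: p_n(0) = P(τ > n), and for j >= 1, p_n(j) = Σ_{k<=n} f(k)·p_{n−k}(j−1)
p_1 = [7/8, 1/8]  (j = 0..1)
p_2 = [3/4, 15/64, 1/64]  (j = 0..2)
p_3 = [3/8, 37/64, 23/512, 1/512]  (j = 0..3)
p_4 = [1/4, 19/32, 19/128, 31/4096, 1/4096]  (j = 0..4)
p_5 = [0, 23/32, 1/4, 123/4096, 39/32768, 1/32768]  (j = 0..5)
E[N_5] = Σ j·p_5(j) = 43049/32768;  E[N_5²] = Σ j²·p_5(j) = 65825/32768
Var[N_5] = 65825/32768 − (43049/32768)² = 303737199/1073741824

303737199/1073741824


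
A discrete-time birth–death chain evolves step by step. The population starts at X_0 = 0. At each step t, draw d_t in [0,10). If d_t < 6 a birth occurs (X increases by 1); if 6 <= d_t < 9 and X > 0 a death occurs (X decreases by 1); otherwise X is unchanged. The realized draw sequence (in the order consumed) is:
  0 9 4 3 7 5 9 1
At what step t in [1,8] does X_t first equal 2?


t=0: X=0, d=0 → birth, X_1=1
t=1: X=1, d=9 → hold, X_2=1
t=2: X=1, d=4 → birth, X_3=2
t=3: X=2, d=3 → birth, X_4=3
t=4: X=3, d=7 → death, X_5=2
t=5: X=2, d=5 → birth, X_6=3
t=6: X=3, d=9 → hold, X_7=3
t=7: X=3, d=1 → birth, X_8=4

3


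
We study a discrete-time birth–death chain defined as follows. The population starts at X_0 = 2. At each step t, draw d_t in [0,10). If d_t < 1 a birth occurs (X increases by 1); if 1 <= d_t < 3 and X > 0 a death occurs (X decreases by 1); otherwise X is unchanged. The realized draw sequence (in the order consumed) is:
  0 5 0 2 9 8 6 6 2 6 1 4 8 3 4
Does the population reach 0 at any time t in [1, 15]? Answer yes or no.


t=0: X=2, d=0 → birth, X_1=3
t=1: X=3, d=5 → hold, X_2=3
t=2: X=3, d=0 → birth, X_3=4
t=3: X=4, d=2 → death, X_4=3
t=4: X=3, d=9 → hold, X_5=3
t=5: X=3, d=8 → hold, X_6=3
t=6: X=3, d=6 → hold, X_7=3
t=7: X=3, d=6 → hold, X_8=3
t=8: X=3, d=2 → death, X_9=2
t=9: X=2, d=6 → hold, X_10=2
t=10: X=2, d=1 → death, X_11=1
t=11: X=1, d=4 → hold, X_12=1
t=12: X=1, d=8 → hold, X_13=1
t=13: X=1, d=3 → hold, X_14=1
t=14: X=1, d=4 → hold, X_15=1

no


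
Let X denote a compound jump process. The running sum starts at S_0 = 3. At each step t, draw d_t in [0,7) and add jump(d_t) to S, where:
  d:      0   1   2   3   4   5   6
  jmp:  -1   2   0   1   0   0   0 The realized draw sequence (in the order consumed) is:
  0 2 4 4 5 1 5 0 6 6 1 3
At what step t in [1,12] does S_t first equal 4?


6

t=0: S=3, d=0, jump=-1, S_1=2
t=1: S=2, d=2, jump=0, S_2=2
t=2: S=2, d=4, jump=0, S_3=2
t=3: S=2, d=4, jump=0, S_4=2
t=4: S=2, d=5, jump=0, S_5=2
t=5: S=2, d=1, jump=2, S_6=4
t=6: S=4, d=5, jump=0, S_7=4
t=7: S=4, d=0, jump=-1, S_8=3
t=8: S=3, d=6, jump=0, S_9=3
t=9: S=3, d=6, jump=0, S_10=3
t=10: S=3, d=1, jump=2, S_11=5
t=11: S=5, d=3, jump=1, S_12=6


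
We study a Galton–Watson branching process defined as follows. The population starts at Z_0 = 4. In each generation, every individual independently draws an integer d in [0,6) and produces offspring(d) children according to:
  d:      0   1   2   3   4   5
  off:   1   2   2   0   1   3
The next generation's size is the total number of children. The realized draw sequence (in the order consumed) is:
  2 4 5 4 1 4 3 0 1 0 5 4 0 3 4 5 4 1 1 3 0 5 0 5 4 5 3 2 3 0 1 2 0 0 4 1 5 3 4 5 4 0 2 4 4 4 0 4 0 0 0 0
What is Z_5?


24

gen 0: Z_0=4, draws=[2, 4, 5, 4], offspring=[2, 1, 3, 1], Z_1=7
gen 1: Z_1=7, draws=[1, 4, 3, 0, 1, 0, 5], offspring=[2, 1, 0, 1, 2, 1, 3], Z_2=10
gen 2: Z_2=10, draws=[4, 0, 3, 4, 5, 4, 1, 1, 3, 0], offspring=[1, 1, 0, 1, 3, 1, 2, 2, 0, 1], Z_3=12
gen 3: Z_3=12, draws=[5, 0, 5, 4, 5, 3, 2, 3, 0, 1, 2, 0], offspring=[3, 1, 3, 1, 3, 0, 2, 0, 1, 2, 2, 1], Z_4=19
gen 4: Z_4=19, draws=[0, 4, 1, 5, 3, 4, 5, 4, 0, 2, 4, 4, 4, 0, 4, 0, 0, 0, 0], offspring=[1, 1, 2, 3, 0, 1, 3, 1, 1, 2, 1, 1, 1, 1, 1, 1, 1, 1, 1], Z_5=24


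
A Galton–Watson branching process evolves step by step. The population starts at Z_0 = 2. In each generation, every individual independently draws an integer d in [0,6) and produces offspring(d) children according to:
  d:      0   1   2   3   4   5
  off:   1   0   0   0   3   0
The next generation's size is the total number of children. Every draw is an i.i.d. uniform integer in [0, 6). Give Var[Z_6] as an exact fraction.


468160/531441

Outcome values over d=0..5: [1, 0, 0, 0, 3, 0]
Σy = 4, Σy² = 10, M = 6
μ = 4/6 = 2/3,  σ² = 10/6 − (2/3)² = 11/9
V_0 = 0, E_0 = 2
V_1 = 11/9·E_0 + (2/3)²·V_0 = 22/9;  E_1 = 4/3
V_2 = 11/9·E_1 + (2/3)²·V_1 = 220/81;  E_2 = 8/9
V_3 = 11/9·E_2 + (2/3)²·V_2 = 1672/729;  E_3 = 16/27
V_4 = 11/9·E_3 + (2/3)²·V_3 = 11440/6561;  E_4 = 32/81
V_5 = 11/9·E_4 + (2/3)²·V_4 = 74272/59049;  E_5 = 64/243
V_6 = 11/9·E_5 + (2/3)²·V_5 = 468160/531441;  E_6 = 128/729


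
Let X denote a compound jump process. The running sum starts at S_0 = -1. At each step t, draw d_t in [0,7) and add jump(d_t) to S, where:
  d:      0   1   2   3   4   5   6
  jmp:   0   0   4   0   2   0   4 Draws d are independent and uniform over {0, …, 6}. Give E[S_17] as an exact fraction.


163/7

Outcome values over d=0..6: [0, 0, 4, 0, 2, 0, 4]
Σy = 10, Σy² = 36, M = 7
μ = 10/7 = 10/7,  σ² = 36/7 − (10/7)² = 152/49
E[S_17] = -1 + 17·(10/7) = 163/7


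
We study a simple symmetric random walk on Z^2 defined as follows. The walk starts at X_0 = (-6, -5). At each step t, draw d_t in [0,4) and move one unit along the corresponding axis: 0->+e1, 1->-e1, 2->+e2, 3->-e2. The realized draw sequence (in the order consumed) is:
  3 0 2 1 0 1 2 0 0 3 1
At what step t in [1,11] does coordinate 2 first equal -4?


t=0: X=(-6, -5), d=3 → -e2, X_1=(-6, -6)
t=1: X=(-6, -6), d=0 → +e1, X_2=(-5, -6)
t=2: X=(-5, -6), d=2 → +e2, X_3=(-5, -5)
t=3: X=(-5, -5), d=1 → -e1, X_4=(-6, -5)
t=4: X=(-6, -5), d=0 → +e1, X_5=(-5, -5)
t=5: X=(-5, -5), d=1 → -e1, X_6=(-6, -5)
t=6: X=(-6, -5), d=2 → +e2, X_7=(-6, -4)
t=7: X=(-6, -4), d=0 → +e1, X_8=(-5, -4)
t=8: X=(-5, -4), d=0 → +e1, X_9=(-4, -4)
t=9: X=(-4, -4), d=3 → -e2, X_10=(-4, -5)
t=10: X=(-4, -5), d=1 → -e1, X_11=(-5, -5)

7


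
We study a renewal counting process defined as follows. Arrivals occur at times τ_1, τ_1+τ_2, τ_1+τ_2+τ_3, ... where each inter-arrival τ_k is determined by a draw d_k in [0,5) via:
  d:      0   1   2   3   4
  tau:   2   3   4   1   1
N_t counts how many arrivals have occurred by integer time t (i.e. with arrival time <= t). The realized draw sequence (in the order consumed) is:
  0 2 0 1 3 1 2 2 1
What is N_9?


3

draw d_1=0: τ_1=2, arrival time A_1=2
draw d_2=2: τ_2=4, arrival time A_2=6
draw d_3=0: τ_3=2, arrival time A_3=8
draw d_4=1: τ_4=3, arrival time A_4=11
draw d_5=3: τ_5=1, arrival time A_5=12
draw d_6=1: τ_6=3, arrival time A_6=15
draw d_7=2: τ_7=4, arrival time A_7=19
draw d_8=2: τ_8=4, arrival time A_8=23
draw d_9=1: τ_9=3, arrival time A_9=26
N_t over t=0..9: 0:0 1:0 2:1 3:1 4:1 5:1 6:2 7:2 8:3 9:3
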